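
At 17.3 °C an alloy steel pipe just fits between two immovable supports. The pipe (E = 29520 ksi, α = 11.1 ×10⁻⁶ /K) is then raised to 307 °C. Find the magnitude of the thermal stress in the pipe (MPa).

654 MPa

E = 29520 ksi = 203.5 GPa.
ΔT = 289.7 K. Constrained thermal stress σ = E·α·ΔT = 203.5×10³ MPa × 11.1×10⁻⁶ × 289.7 = 654 MPa (compressive).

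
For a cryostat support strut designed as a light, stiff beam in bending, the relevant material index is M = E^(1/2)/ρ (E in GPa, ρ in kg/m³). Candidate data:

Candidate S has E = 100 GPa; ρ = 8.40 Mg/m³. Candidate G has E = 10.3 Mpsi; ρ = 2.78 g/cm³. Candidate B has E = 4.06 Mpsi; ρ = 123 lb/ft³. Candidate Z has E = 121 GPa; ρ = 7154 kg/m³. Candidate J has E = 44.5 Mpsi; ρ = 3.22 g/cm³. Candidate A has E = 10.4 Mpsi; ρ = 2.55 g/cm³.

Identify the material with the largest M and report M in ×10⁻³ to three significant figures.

candidate J, M = 5.44×10⁻³

Convert each candidate to consistent units, then evaluate M:
  candidate S: E = 100.0 GPa, ρ = 8400 kg/m³
  candidate G: E = 71.02 GPa, ρ = 2780 kg/m³
  candidate B: E = 27.99 GPa, ρ = 1970 kg/m³
  candidate Z: E = 121.0 GPa, ρ = 7154 kg/m³
  candidate J: E = 306.8 GPa, ρ = 3220 kg/m³
  candidate A: E = 71.71 GPa, ρ = 2550 kg/m³
  candidate J: M = 5.44×10⁻³
  candidate A: M = 3.32×10⁻³
  candidate G: M = 3.03×10⁻³
  candidate B: M = 2.69×10⁻³
  candidate Z: M = 1.54×10⁻³
  candidate S: M = 1.19×10⁻³
The maximum is for candidate J.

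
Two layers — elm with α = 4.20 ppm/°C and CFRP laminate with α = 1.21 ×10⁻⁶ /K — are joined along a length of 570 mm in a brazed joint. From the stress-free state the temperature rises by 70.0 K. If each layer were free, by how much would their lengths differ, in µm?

Δα = |4.20 − 1.21|×10⁻⁶/K = 2.99×10⁻⁶/K.
ΔL_mismatch = Δα·L·ΔT = 2.99×10⁻⁶ × 570.0 mm × 70.0 K = 119 µm.

119 µm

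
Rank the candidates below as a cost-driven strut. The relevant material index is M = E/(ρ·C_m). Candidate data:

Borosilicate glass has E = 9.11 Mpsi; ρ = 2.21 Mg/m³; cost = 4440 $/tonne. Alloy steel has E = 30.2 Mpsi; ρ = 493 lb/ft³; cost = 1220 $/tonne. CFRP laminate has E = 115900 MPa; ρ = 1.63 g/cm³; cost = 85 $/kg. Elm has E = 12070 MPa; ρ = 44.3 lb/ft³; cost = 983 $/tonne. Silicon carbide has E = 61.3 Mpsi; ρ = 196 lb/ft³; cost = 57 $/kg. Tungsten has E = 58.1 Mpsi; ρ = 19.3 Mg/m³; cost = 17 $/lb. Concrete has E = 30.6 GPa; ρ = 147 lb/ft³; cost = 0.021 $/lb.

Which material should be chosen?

In SI units:
  borosilicate glass: E = 62.81 GPa, ρ = 2210 kg/m³, cost = 4.440 $/kg
  alloy steel: E = 208.2 GPa, ρ = 7897 kg/m³, cost = 1.220 $/kg
  CFRP laminate: E = 115.9 GPa, ρ = 1630 kg/m³, cost = 85.00 $/kg
  elm: E = 12.07 GPa, ρ = 709.6 kg/m³, cost = 0.9830 $/kg
  silicon carbide: E = 422.6 GPa, ρ = 3140 kg/m³, cost = 57.00 $/kg
  tungsten: E = 400.6 GPa, ρ = 19300 kg/m³, cost = 37.48 $/kg
  concrete: E = 30.60 GPa, ρ = 2355 kg/m³, cost = 0.04630 $/kg
  concrete: M = 281 MN·m per $
  alloy steel: M = 21.6 MN·m per $
  elm: M = 17.3 MN·m per $
  borosilicate glass: M = 6.40 MN·m per $
  silicon carbide: M = 2.36 MN·m per $
  CFRP laminate: M = 0.837 MN·m per $
  tungsten: M = 0.554 MN·m per $
Concrete has the largest M.

concrete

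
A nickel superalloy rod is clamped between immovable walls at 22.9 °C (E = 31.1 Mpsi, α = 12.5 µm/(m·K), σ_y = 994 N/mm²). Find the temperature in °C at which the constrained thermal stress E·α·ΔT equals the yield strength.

394 °C

E = 31.1 Mpsi = 214.4 GPa.
σ_y = 994 N/mm² = 994.0 MPa.
E·α·ΔT = 994.0 MPa ⇒ ΔT = 994.0 / (214.4×10³ × 12.5×10⁻⁶) = 370.8 K.
T = 22.9 + 370.8 = 393.7 °C.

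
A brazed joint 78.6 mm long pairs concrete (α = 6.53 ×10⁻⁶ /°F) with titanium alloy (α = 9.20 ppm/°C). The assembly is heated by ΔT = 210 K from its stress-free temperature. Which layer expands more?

concrete: α = 6.53×10⁻⁶/°F × 9/5 = 11.8×10⁻⁶/K.
α(concrete) = 11.8×10⁻⁶/K vs α(titanium alloy) = 9.20×10⁻⁶/K.
Higher α expands more for the same ΔT: concrete.

concrete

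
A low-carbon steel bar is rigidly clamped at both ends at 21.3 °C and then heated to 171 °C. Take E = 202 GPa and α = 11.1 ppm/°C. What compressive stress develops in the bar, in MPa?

ΔT = 149.7 K. Constrained thermal stress σ = E·α·ΔT = 202.0×10³ MPa × 11.1×10⁻⁶ × 149.7 = 336 MPa (compressive).

336 MPa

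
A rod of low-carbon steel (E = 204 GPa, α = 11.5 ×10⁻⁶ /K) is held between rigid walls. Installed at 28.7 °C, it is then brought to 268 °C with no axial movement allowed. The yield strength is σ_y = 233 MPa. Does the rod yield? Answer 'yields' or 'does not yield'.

ΔT = 239.3 K. Constrained thermal stress σ = E·α·ΔT = 204.0×10³ MPa × 11.5×10⁻⁶ × 239.3 = 561 MPa (compressive).
Compare to σ_y = 233 MPa: σ ≥ σ_y, so it yields.

yields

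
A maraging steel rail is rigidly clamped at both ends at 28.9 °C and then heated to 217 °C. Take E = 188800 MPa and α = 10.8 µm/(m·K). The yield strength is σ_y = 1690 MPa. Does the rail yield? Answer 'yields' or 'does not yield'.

does not yield

E = 188800 MPa = 188.8 GPa.
ΔT = 188.1 K. Constrained thermal stress σ = E·α·ΔT = 188.8×10³ MPa × 10.8×10⁻⁶ × 188.1 = 384 MPa (compressive).
Compare to σ_y = 1690 MPa: σ < σ_y, so it does not yield.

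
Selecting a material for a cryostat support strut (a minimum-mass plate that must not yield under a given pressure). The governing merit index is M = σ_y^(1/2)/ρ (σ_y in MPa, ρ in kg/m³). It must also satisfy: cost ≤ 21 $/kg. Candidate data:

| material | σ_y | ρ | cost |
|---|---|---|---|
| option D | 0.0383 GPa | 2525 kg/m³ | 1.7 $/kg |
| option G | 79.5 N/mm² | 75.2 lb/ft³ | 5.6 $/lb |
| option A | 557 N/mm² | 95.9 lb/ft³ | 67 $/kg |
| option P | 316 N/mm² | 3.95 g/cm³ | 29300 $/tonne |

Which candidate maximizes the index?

Screen on constraints: cost ≤ 21 $/kg. Survivors: option D, option G.
After converting to SI:
  option D: σ_y = 38.30 MPa, ρ = 2525 kg/m³
  option G: σ_y = 79.50 MPa, ρ = 1205 kg/m³
  option G: M = 7.40×10⁻³
  option D: M = 2.45×10⁻³
The maximum is for option G.

option G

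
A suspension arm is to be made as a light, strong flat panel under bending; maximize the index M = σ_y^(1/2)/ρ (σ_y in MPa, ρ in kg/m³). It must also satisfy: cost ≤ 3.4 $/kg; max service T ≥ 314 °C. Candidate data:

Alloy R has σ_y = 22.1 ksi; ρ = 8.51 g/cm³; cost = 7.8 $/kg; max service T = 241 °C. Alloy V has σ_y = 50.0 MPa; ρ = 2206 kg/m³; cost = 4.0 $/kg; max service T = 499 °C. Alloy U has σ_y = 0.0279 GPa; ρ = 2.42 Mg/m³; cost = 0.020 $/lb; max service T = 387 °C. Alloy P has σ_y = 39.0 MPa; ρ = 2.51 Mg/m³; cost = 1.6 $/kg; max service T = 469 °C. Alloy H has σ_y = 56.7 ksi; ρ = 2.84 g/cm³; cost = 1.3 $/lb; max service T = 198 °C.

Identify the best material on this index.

alloy P

Screen on constraints: cost ≤ 3.4 $/kg; max service T ≥ 314 °C. Survivors: alloy U, alloy P.
In SI units:
  alloy U: σ_y = 27.90 MPa, ρ = 2420 kg/m³
  alloy P: σ_y = 39.00 MPa, ρ = 2510 kg/m³
  alloy P: M = 2.49×10⁻³
  alloy U: M = 2.18×10⁻³
Alloy P ranks first.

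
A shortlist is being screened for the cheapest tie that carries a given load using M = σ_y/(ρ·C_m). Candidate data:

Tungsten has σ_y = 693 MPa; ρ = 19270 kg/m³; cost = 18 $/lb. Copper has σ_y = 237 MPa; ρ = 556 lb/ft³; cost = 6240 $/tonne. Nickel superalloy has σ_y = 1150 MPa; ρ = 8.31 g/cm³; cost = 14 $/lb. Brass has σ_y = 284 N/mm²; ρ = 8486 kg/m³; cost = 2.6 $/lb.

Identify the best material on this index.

brass

Putting every candidate on a common basis:
  tungsten: σ_y = 693.0 MPa, ρ = 19270 kg/m³, cost = 39.68 $/kg
  copper: σ_y = 237.0 MPa, ρ = 8906 kg/m³, cost = 6.240 $/kg
  nickel superalloy: σ_y = 1150 MPa, ρ = 8310 kg/m³, cost = 30.86 $/kg
  brass: σ_y = 284.0 MPa, ρ = 8486 kg/m³, cost = 5.732 $/kg
  brass: M = 5.84 kN·m per $
  nickel superalloy: M = 4.48 kN·m per $
  copper: M = 4.26 kN·m per $
  tungsten: M = 0.906 kN·m per $
Brass ranks first.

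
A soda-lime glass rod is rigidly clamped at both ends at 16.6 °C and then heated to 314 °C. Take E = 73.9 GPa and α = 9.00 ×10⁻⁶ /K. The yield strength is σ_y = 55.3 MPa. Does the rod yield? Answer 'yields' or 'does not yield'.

yields

ΔT = 297.4 K. Constrained thermal stress σ = E·α·ΔT = 73.90×10³ MPa × 9.00×10⁻⁶ × 297.4 = 198 MPa (compressive).
Compare to σ_y = 55.3 MPa: σ ≥ σ_y, so it yields.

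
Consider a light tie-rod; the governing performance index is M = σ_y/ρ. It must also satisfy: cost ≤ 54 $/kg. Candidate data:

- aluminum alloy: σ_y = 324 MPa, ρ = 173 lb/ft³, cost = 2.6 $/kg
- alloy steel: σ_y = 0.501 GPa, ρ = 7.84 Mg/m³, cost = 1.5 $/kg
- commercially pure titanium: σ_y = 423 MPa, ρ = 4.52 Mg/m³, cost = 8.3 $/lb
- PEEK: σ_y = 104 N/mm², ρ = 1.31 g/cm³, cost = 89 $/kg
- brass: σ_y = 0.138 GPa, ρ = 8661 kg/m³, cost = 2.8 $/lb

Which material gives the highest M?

Screen on constraints: cost ≤ 54 $/kg. Survivors: aluminum alloy, alloy steel, commercially pure titanium, brass.
Putting every candidate on a common basis:
  aluminum alloy: σ_y = 324.0 MPa, ρ = 2771 kg/m³
  alloy steel: σ_y = 501.0 MPa, ρ = 7840 kg/m³
  commercially pure titanium: σ_y = 423.0 MPa, ρ = 4520 kg/m³
  brass: σ_y = 138.0 MPa, ρ = 8661 kg/m³
  aluminum alloy: M = 117 kN·m/kg
  commercially pure titanium: M = 93.6 kN·m/kg
  alloy steel: M = 63.9 kN·m/kg
  brass: M = 15.9 kN·m/kg
Aluminum alloy has the largest M.

aluminum alloy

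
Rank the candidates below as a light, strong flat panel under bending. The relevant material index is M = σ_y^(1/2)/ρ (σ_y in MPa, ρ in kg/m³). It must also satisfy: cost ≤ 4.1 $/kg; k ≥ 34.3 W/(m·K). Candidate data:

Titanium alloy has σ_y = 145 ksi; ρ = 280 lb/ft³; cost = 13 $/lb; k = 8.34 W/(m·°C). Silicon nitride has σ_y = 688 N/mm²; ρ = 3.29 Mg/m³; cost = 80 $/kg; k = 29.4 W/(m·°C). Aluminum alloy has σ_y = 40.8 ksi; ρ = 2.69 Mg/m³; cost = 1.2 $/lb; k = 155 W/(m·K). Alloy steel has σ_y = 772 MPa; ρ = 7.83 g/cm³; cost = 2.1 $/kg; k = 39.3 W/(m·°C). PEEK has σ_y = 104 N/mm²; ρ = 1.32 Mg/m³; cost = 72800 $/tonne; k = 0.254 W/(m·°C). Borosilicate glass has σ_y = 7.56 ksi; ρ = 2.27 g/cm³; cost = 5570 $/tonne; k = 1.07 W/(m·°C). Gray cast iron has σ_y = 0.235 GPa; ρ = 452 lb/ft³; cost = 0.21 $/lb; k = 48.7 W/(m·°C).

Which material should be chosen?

aluminum alloy

Screen on constraints: cost ≤ 4.1 $/kg; k ≥ 34.3 W/(m·K). Survivors: aluminum alloy, alloy steel, gray cast iron.
Putting every candidate on a common basis:
  aluminum alloy: σ_y = 281.3 MPa, ρ = 2690 kg/m³
  alloy steel: σ_y = 772.0 MPa, ρ = 7830 kg/m³
  gray cast iron: σ_y = 235.0 MPa, ρ = 7240 kg/m³
  aluminum alloy: M = 6.24×10⁻³
  alloy steel: M = 3.55×10⁻³
  gray cast iron: M = 2.12×10⁻³
Highest index: aluminum alloy.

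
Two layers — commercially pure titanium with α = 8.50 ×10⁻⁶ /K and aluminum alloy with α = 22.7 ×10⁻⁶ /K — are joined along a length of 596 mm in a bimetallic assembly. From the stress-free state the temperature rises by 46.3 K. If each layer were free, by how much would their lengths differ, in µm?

392 µm

Δα = |8.50 − 22.7|×10⁻⁶/K = 14.2×10⁻⁶/K.
ΔL_mismatch = Δα·L·ΔT = 14.2×10⁻⁶ × 596.0 mm × 46.3 K = 392 µm.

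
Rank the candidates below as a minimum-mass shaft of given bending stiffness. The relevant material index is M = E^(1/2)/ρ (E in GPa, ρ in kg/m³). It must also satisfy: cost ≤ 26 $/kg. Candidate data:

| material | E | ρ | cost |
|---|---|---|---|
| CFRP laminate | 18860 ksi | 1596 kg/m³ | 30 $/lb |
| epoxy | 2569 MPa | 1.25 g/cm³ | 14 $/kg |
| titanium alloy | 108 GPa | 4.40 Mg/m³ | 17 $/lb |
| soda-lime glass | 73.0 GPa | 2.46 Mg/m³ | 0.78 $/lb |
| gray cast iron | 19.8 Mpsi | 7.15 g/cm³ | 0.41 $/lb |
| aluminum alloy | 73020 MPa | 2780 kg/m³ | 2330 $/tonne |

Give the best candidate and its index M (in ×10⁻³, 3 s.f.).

soda-lime glass, M = 3.47×10⁻³

Screen on constraints: cost ≤ 26 $/kg. Survivors: epoxy, soda-lime glass, gray cast iron, aluminum alloy.
After converting to SI:
  epoxy: E = 2.569 GPa, ρ = 1250 kg/m³
  soda-lime glass: E = 73.00 GPa, ρ = 2460 kg/m³
  gray cast iron: E = 136.5 GPa, ρ = 7150 kg/m³
  aluminum alloy: E = 73.02 GPa, ρ = 2780 kg/m³
  soda-lime glass: M = 3.47×10⁻³
  aluminum alloy: M = 3.07×10⁻³
  gray cast iron: M = 1.63×10⁻³
  epoxy: M = 1.28×10⁻³
Highest index: soda-lime glass.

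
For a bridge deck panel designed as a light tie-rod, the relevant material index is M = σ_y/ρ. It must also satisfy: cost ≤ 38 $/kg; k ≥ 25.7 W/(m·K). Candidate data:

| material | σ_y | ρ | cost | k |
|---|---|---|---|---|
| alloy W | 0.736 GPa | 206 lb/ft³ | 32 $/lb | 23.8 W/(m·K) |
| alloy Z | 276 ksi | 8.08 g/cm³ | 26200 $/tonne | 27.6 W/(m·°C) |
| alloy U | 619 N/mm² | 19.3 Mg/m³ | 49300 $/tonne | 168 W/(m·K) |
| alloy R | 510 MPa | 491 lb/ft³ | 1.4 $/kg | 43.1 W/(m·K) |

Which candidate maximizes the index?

Screen on constraints: cost ≤ 38 $/kg; k ≥ 25.7 W/(m·K). Survivors: alloy Z, alloy R.
Convert each candidate to consistent units, then evaluate M:
  alloy Z: σ_y = 1903 MPa, ρ = 8080 kg/m³
  alloy R: σ_y = 510.0 MPa, ρ = 7865 kg/m³
  alloy Z: M = 236 kN·m/kg
  alloy R: M = 64.8 kN·m/kg
Alloy Z has the largest M.

alloy Z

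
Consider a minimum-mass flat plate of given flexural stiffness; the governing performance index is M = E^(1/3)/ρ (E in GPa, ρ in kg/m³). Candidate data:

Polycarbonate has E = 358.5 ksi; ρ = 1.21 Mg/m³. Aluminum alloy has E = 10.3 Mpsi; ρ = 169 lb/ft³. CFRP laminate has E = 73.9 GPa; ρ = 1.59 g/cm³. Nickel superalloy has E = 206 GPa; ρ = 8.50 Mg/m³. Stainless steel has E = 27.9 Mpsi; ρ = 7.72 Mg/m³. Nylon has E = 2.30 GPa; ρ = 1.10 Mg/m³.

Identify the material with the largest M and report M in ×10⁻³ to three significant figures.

After converting to SI:
  polycarbonate: E = 2.472 GPa, ρ = 1210 kg/m³
  aluminum alloy: E = 71.02 GPa, ρ = 2707 kg/m³
  CFRP laminate: E = 73.90 GPa, ρ = 1590 kg/m³
  nickel superalloy: E = 206.0 GPa, ρ = 8500 kg/m³
  stainless steel: E = 192.4 GPa, ρ = 7720 kg/m³
  nylon: E = 2.300 GPa, ρ = 1100 kg/m³
  CFRP laminate: M = 2.64×10⁻³
  aluminum alloy: M = 1.53×10⁻³
  nylon: M = 1.20×10⁻³
  polycarbonate: M = 1.12×10⁻³
  stainless steel: M = 0.748×10⁻³
  nickel superalloy: M = 0.695×10⁻³
CFRP laminate has the largest M.

CFRP laminate, M = 2.64×10⁻³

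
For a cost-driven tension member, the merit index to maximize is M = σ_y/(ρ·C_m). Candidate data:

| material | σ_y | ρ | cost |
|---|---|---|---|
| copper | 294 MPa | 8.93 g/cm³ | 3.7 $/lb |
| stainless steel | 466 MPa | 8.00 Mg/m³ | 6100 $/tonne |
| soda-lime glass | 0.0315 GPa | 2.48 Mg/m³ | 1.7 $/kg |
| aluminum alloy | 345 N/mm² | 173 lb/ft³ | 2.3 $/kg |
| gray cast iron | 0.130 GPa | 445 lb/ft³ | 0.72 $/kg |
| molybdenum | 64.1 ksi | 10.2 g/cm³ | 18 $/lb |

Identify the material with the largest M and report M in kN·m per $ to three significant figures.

Convert each candidate to consistent units, then evaluate M:
  copper: σ_y = 294.0 MPa, ρ = 8930 kg/m³, cost = 8.157 $/kg
  stainless steel: σ_y = 466.0 MPa, ρ = 8000 kg/m³, cost = 6.100 $/kg
  soda-lime glass: σ_y = 31.50 MPa, ρ = 2480 kg/m³, cost = 1.700 $/kg
  aluminum alloy: σ_y = 345.0 MPa, ρ = 2771 kg/m³, cost = 2.300 $/kg
  gray cast iron: σ_y = 130.0 MPa, ρ = 7128 kg/m³, cost = 0.7200 $/kg
  molybdenum: σ_y = 442.0 MPa, ρ = 10200 kg/m³, cost = 39.68 $/kg
  aluminum alloy: M = 54.1 kN·m per $
  gray cast iron: M = 25.3 kN·m per $
  stainless steel: M = 9.55 kN·m per $
  soda-lime glass: M = 7.47 kN·m per $
  copper: M = 4.04 kN·m per $
  molybdenum: M = 1.09 kN·m per $
The maximum is for aluminum alloy.

aluminum alloy, M = 54.1 kN·m per $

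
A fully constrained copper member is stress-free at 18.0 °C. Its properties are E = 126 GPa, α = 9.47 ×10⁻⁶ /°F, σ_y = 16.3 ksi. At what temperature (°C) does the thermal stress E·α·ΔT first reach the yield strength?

70.3 °C

α = 9.47×10⁻⁶/°F × 9/5 = 17.0×10⁻⁶/K.
σ_y = 16.3 ksi = 112.4 MPa.
E·α·ΔT = 112.4 MPa ⇒ ΔT = 112.4 / (126.0×10³ × 17.0×10⁻⁶) = 52.33 K.
T = 18.0 + 52.33 = 70.33 °C.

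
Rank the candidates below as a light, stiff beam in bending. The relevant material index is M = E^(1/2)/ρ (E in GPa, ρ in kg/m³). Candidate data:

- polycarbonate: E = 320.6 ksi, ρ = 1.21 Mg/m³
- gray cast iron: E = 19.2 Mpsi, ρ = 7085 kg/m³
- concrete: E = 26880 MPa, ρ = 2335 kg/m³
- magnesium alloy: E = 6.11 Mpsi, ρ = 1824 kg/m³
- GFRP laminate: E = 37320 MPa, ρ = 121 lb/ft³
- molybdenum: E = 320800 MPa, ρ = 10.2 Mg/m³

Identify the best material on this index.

Putting every candidate on a common basis:
  polycarbonate: E = 2.210 GPa, ρ = 1210 kg/m³
  gray cast iron: E = 132.4 GPa, ρ = 7085 kg/m³
  concrete: E = 26.88 GPa, ρ = 2335 kg/m³
  magnesium alloy: E = 42.13 GPa, ρ = 1824 kg/m³
  GFRP laminate: E = 37.32 GPa, ρ = 1938 kg/m³
  molybdenum: E = 320.8 GPa, ρ = 10200 kg/m³
  magnesium alloy: M = 3.56×10⁻³
  GFRP laminate: M = 3.15×10⁻³
  concrete: M = 2.22×10⁻³
  molybdenum: M = 1.76×10⁻³
  gray cast iron: M = 1.62×10⁻³
  polycarbonate: M = 1.23×10⁻³
Magnesium alloy ranks first.

magnesium alloy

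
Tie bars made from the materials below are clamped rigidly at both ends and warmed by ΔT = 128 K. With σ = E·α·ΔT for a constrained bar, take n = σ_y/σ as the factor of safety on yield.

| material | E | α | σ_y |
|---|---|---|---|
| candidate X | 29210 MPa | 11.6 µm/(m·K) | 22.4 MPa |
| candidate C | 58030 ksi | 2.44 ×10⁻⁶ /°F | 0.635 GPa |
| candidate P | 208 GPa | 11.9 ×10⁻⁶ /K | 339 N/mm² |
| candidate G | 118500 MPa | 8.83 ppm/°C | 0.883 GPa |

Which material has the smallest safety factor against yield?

candidate X

With everything in SI (GPa, ×10⁻⁶/K, MPa):
  candidate X: E = 29.21, α = 11.6, σ_y = 22.40 → σ = 43.4 MPa, n = 0.516
  candidate C: E = 400.1, α = 4.39, σ_y = 635.0 → σ = 225 MPa, n = 2.82
  candidate P: E = 208.0, α = 11.9, σ_y = 339.0 → σ = 317 MPa, n = 1.07
  candidate G: E = 118.5, α = 8.83, σ_y = 883.0 → σ = 134 MPa, n = 6.59
The minimum is candidate X at n = 0.516.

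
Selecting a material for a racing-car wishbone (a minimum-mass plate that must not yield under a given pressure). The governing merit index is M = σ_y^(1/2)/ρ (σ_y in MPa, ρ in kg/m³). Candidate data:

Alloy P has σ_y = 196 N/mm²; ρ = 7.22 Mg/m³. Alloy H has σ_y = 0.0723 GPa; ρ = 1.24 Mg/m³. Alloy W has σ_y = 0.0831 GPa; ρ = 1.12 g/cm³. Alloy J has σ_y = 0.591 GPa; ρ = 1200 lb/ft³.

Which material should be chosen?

alloy W

In SI units:
  alloy P: σ_y = 196.0 MPa, ρ = 7220 kg/m³
  alloy H: σ_y = 72.30 MPa, ρ = 1240 kg/m³
  alloy W: σ_y = 83.10 MPa, ρ = 1120 kg/m³
  alloy J: σ_y = 591.0 MPa, ρ = 19220 kg/m³
  alloy W: M = 8.14×10⁻³
  alloy H: M = 6.86×10⁻³
  alloy P: M = 1.94×10⁻³
  alloy J: M = 1.26×10⁻³
Alloy W ranks first.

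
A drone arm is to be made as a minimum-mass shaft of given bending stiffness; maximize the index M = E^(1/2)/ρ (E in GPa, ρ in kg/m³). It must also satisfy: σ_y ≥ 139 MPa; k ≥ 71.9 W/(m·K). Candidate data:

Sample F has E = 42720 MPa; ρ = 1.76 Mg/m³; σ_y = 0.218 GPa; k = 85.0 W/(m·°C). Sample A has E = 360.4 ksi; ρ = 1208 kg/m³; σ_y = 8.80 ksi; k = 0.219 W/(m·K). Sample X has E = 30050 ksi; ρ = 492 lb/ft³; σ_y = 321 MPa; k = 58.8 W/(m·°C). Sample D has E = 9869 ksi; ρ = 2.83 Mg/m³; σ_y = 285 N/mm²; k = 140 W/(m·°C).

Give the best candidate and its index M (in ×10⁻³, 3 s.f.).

sample F, M = 3.71×10⁻³

Screen on constraints: σ_y ≥ 139 MPa; k ≥ 71.9 W/(m·K). Survivors: sample F, sample D.
After converting to SI:
  sample F: E = 42.72 GPa, ρ = 1760 kg/m³
  sample D: E = 68.04 GPa, ρ = 2830 kg/m³
  sample F: M = 3.71×10⁻³
  sample D: M = 2.91×10⁻³
Sample F ranks first.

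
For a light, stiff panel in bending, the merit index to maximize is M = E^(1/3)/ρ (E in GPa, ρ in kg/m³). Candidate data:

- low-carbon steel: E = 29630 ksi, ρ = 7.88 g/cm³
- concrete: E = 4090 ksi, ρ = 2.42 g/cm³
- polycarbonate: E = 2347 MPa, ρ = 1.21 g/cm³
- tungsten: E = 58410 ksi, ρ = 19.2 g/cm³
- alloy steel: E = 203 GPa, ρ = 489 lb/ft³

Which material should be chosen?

concrete

Normalizing units and computing the index:
  low-carbon steel: E = 204.3 GPa, ρ = 7880 kg/m³
  concrete: E = 28.20 GPa, ρ = 2420 kg/m³
  polycarbonate: E = 2.347 GPa, ρ = 1210 kg/m³
  tungsten: E = 402.7 GPa, ρ = 19200 kg/m³
  alloy steel: E = 203.0 GPa, ρ = 7833 kg/m³
  concrete: M = 1.26×10⁻³
  polycarbonate: M = 1.10×10⁻³
  alloy steel: M = 0.750×10⁻³
  low-carbon steel: M = 0.747×10⁻³
  tungsten: M = 0.385×10⁻³
Concrete ranks first.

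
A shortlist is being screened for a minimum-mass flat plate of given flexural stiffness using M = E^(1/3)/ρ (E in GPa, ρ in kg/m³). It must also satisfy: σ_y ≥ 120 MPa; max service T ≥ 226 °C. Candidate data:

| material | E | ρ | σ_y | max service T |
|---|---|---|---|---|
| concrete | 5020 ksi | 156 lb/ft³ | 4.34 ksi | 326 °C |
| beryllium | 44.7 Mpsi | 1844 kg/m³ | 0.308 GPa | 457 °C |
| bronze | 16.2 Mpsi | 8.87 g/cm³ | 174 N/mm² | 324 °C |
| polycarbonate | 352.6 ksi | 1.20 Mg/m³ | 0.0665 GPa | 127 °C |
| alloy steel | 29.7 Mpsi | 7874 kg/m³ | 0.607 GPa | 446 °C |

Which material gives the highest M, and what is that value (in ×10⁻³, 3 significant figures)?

beryllium, M = 3.66×10⁻³

Screen on constraints: σ_y ≥ 120 MPa; max service T ≥ 226 °C. Survivors: beryllium, bronze, alloy steel.
In SI units:
  beryllium: E = 308.2 GPa, ρ = 1844 kg/m³
  bronze: E = 111.7 GPa, ρ = 8870 kg/m³
  alloy steel: E = 204.8 GPa, ρ = 7874 kg/m³
  beryllium: M = 3.66×10⁻³
  alloy steel: M = 0.749×10⁻³
  bronze: M = 0.543×10⁻³
Beryllium ranks first.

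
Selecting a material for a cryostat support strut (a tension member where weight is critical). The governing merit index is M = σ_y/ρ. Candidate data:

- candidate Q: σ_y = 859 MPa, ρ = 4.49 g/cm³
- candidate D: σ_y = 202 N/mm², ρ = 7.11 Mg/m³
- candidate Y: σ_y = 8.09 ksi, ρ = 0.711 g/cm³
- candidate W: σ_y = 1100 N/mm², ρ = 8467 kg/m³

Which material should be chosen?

Convert each candidate to consistent units, then evaluate M:
  candidate Q: σ_y = 859.0 MPa, ρ = 4490 kg/m³
  candidate D: σ_y = 202.0 MPa, ρ = 7110 kg/m³
  candidate Y: σ_y = 55.78 MPa, ρ = 711.0 kg/m³
  candidate W: σ_y = 1100 MPa, ρ = 8467 kg/m³
  candidate Q: M = 191 kN·m/kg
  candidate W: M = 130 kN·m/kg
  candidate Y: M = 78.5 kN·m/kg
  candidate D: M = 28.4 kN·m/kg
The maximum is for candidate Q.

candidate Q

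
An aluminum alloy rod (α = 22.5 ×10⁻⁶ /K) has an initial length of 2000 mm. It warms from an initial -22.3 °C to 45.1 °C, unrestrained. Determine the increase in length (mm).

3.03 mm

ΔT = 45.1 − (-22.3) = 67.40 K.
ΔL = α·L₀·ΔT = 22.5×10⁻⁶ × 2000 mm × 67.40 K = 3.03 mm.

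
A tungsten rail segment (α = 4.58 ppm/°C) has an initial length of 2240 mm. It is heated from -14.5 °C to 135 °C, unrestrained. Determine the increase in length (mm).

ΔT = 135 − (-14.5) = 149.5 K.
ΔL = α·L₀·ΔT = 4.58×10⁻⁶ × 2240 mm × 149.5 K = 1.53 mm.

1.53 mm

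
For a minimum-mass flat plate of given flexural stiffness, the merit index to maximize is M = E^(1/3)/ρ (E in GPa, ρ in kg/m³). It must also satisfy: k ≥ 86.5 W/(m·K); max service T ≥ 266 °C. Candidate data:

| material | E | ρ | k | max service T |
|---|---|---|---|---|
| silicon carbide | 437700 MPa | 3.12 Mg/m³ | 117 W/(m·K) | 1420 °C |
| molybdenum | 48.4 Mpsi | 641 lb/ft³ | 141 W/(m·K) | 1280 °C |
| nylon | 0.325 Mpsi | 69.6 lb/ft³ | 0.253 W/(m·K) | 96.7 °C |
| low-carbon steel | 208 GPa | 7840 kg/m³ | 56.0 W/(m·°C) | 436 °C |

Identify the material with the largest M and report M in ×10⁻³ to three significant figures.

Screen on constraints: k ≥ 86.5 W/(m·K); max service T ≥ 266 °C. Survivors: silicon carbide, molybdenum.
Normalizing units and computing the index:
  silicon carbide: E = 437.7 GPa, ρ = 3120 kg/m³
  molybdenum: E = 333.7 GPa, ρ = 10270 kg/m³
  silicon carbide: M = 2.43×10⁻³
  molybdenum: M = 0.676×10⁻³
Silicon carbide ranks first.

silicon carbide, M = 2.43×10⁻³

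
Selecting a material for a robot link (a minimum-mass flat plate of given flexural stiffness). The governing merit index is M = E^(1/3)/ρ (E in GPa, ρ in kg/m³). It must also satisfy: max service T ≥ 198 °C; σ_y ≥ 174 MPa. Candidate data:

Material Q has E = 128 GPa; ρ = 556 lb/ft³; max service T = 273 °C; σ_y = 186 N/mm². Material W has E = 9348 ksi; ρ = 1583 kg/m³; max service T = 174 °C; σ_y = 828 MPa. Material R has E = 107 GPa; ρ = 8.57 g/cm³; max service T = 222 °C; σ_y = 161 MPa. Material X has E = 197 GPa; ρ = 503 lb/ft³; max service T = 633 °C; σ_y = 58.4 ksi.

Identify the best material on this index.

material X

Screen on constraints: max service T ≥ 198 °C; σ_y ≥ 174 MPa. Survivors: material Q, material X.
Putting every candidate on a common basis:
  material Q: E = 128.0 GPa, ρ = 8906 kg/m³
  material X: E = 197.0 GPa, ρ = 8057 kg/m³
  material X: M = 0.722×10⁻³
  material Q: M = 0.566×10⁻³
Material X has the largest M.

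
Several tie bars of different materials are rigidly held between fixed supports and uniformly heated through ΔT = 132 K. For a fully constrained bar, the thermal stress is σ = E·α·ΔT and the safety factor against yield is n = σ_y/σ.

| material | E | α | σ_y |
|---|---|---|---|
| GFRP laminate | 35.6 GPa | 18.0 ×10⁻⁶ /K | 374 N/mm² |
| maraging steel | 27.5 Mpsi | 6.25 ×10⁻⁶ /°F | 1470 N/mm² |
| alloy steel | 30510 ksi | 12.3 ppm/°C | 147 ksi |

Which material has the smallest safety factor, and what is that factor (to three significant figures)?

Converting E to GPa, α to ×10⁻⁶/K, σ_y to MPa, then σ and n for each:
  GFRP laminate: E = 35.60, α = 18.0, σ_y = 374.0 → σ = 84.6 MPa, n = 4.42
  maraging steel: E = 189.6, α = 11.2, σ_y = 1470 → σ = 282 MPa, n = 5.22
  alloy steel: E = 210.4, α = 12.3, σ_y = 1014 → σ = 342 MPa, n = 2.97
Alloy steel has the lowest safety factor, n = 2.97.

alloy steel, n = 2.97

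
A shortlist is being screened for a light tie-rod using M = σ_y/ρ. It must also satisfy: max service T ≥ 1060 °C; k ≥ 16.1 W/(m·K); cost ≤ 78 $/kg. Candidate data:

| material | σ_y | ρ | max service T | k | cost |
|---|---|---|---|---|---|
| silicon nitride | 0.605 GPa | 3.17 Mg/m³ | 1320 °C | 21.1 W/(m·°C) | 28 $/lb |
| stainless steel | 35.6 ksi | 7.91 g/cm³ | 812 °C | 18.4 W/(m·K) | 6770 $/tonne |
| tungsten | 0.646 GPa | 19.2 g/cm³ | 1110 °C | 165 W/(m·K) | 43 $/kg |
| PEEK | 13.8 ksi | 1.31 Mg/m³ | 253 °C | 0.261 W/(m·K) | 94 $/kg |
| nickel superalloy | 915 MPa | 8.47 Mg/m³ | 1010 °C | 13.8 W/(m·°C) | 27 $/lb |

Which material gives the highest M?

silicon nitride

Screen on constraints: max service T ≥ 1060 °C; k ≥ 16.1 W/(m·K); cost ≤ 78 $/kg. Survivors: silicon nitride, tungsten.
Convert each candidate to consistent units, then evaluate M:
  silicon nitride: σ_y = 605.0 MPa, ρ = 3170 kg/m³
  tungsten: σ_y = 646.0 MPa, ρ = 19200 kg/m³
  silicon nitride: M = 191 kN·m/kg
  tungsten: M = 33.6 kN·m/kg
The maximum is for silicon nitride.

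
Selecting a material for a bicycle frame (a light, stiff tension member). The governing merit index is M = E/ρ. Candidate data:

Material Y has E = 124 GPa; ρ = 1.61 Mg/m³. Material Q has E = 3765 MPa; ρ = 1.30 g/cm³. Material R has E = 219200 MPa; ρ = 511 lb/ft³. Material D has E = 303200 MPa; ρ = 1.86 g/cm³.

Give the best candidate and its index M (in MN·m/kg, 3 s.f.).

Convert each candidate to consistent units, then evaluate M:
  material Y: E = 124.0 GPa, ρ = 1610 kg/m³
  material Q: E = 3.765 GPa, ρ = 1300 kg/m³
  material R: E = 219.2 GPa, ρ = 8185 kg/m³
  material D: E = 303.2 GPa, ρ = 1860 kg/m³
  material D: M = 163 MN·m/kg
  material Y: M = 77.0 MN·m/kg
  material R: M = 26.8 MN·m/kg
  material Q: M = 2.90 MN·m/kg
Material D ranks first.

material D, M = 163 MN·m/kg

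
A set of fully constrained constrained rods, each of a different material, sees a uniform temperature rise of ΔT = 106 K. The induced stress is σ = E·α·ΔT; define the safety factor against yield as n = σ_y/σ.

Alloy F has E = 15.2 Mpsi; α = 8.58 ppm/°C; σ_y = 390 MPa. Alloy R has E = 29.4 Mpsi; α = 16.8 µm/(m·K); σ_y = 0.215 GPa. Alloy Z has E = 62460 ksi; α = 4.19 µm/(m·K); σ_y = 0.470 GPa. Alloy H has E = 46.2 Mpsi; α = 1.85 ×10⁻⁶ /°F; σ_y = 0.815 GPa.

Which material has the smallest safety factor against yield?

alloy R

Converting E to GPa, α to ×10⁻⁶/K, σ_y to MPa, then σ and n for each:
  alloy F: E = 104.8, α = 8.58, σ_y = 390.0 → σ = 95.3 MPa, n = 4.09
  alloy R: E = 202.7, α = 16.8, σ_y = 215.0 → σ = 361 MPa, n = 0.596
  alloy Z: E = 430.6, α = 4.19, σ_y = 470.0 → σ = 191 MPa, n = 2.46
  alloy H: E = 318.5, α = 3.33, σ_y = 815.0 → σ = 112 MPa, n = 7.25
Alloy R has the lowest safety factor, n = 0.596.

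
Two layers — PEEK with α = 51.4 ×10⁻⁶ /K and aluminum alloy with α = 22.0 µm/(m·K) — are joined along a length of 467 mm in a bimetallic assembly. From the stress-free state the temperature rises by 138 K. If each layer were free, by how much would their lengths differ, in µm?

1890 µm

Δα = |51.4 − 22.0|×10⁻⁶/K = 29.4×10⁻⁶/K.
ΔL_mismatch = Δα·L·ΔT = 29.4×10⁻⁶ × 467.0 mm × 138.0 K = 1890 µm.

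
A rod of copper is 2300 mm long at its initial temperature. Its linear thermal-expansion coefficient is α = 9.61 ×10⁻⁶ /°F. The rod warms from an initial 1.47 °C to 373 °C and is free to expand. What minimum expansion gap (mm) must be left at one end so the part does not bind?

Convert α: 9.61×10⁻⁶/°F × (9/5) = 17.3×10⁻⁶/K.
ΔT = 373 − 1.47 = 371.5 K.
ΔL = α·L₀·ΔT = 17.3×10⁻⁶ × 2300 mm × 371.5 K = 14.8 mm.

14.8 mm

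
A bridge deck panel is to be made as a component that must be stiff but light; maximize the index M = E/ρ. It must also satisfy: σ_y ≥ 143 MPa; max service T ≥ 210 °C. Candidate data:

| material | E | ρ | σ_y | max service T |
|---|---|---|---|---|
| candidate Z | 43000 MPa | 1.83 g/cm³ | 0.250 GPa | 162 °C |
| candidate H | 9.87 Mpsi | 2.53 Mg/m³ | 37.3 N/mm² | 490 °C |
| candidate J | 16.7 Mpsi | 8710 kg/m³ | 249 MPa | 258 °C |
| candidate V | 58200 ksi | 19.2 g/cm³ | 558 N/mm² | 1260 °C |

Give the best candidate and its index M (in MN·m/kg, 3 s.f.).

candidate V, M = 20.9 MN·m/kg

Screen on constraints: σ_y ≥ 143 MPa; max service T ≥ 210 °C. Survivors: candidate J, candidate V.
After converting to SI:
  candidate J: E = 115.1 GPa, ρ = 8710 kg/m³
  candidate V: E = 401.3 GPa, ρ = 19200 kg/m³
  candidate V: M = 20.9 MN·m/kg
  candidate J: M = 13.2 MN·m/kg
The maximum is for candidate V.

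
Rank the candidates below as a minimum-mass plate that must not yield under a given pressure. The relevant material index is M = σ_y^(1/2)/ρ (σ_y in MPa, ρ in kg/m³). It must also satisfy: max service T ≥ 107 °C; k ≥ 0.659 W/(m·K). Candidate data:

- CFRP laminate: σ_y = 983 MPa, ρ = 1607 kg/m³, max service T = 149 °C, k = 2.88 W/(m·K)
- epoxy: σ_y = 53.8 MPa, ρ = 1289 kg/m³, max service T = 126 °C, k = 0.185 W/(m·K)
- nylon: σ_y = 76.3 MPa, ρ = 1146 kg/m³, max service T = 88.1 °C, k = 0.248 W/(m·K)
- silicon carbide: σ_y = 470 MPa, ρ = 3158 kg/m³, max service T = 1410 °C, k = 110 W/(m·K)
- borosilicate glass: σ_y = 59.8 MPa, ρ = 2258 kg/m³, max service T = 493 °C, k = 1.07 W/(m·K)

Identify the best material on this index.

CFRP laminate

Screen on constraints: max service T ≥ 107 °C; k ≥ 0.659 W/(m·K). Survivors: CFRP laminate, silicon carbide, borosilicate glass.
Computing M directly (units already consistent):
  CFRP laminate: M = 19.5×10⁻³
  silicon carbide: M = 6.86×10⁻³
  borosilicate glass: M = 3.42×10⁻³
Highest index: CFRP laminate.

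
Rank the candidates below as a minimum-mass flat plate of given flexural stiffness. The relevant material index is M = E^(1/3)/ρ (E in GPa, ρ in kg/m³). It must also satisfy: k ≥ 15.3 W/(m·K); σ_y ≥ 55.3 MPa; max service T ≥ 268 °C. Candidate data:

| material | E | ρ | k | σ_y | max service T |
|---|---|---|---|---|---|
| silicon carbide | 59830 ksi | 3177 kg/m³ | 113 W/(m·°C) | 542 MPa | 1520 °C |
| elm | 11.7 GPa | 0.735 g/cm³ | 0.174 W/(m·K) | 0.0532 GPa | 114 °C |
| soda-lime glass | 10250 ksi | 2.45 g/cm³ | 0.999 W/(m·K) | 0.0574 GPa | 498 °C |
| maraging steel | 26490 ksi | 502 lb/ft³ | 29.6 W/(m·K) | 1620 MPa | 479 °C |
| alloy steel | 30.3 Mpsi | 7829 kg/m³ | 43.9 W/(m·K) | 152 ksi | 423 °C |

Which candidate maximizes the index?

Screen on constraints: k ≥ 15.3 W/(m·K); σ_y ≥ 55.3 MPa; max service T ≥ 268 °C. Survivors: silicon carbide, maraging steel, alloy steel.
Putting every candidate on a common basis:
  silicon carbide: E = 412.5 GPa, ρ = 3177 kg/m³
  maraging steel: E = 182.6 GPa, ρ = 8041 kg/m³
  alloy steel: E = 208.9 GPa, ρ = 7829 kg/m³
  silicon carbide: M = 2.34×10⁻³
  alloy steel: M = 0.758×10⁻³
  maraging steel: M = 0.706×10⁻³
Silicon carbide has the largest M.

silicon carbide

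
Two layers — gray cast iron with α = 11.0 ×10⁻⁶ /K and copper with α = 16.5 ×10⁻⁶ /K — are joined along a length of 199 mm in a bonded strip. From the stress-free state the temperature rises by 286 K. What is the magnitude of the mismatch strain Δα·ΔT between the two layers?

Δα = |11.0 − 16.5|×10⁻⁶/K = 5.50×10⁻⁶/K.
Mismatch strain = Δα·ΔT = 5.50×10⁻⁶ × 286.0 = 1.57×10⁻³.

1.57×10⁻³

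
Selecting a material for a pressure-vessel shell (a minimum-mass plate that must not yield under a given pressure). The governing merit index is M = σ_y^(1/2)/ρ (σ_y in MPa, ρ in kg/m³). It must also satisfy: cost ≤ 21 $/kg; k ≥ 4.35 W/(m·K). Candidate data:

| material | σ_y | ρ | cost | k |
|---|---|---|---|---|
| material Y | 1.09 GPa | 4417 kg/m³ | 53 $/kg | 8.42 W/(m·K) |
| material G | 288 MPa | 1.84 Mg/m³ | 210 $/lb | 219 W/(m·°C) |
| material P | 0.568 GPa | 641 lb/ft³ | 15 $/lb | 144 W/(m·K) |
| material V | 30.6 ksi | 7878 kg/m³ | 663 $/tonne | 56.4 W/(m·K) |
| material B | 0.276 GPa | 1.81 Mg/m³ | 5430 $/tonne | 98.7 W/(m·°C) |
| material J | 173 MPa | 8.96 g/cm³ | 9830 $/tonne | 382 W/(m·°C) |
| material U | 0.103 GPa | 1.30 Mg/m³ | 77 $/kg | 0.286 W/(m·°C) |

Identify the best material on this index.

Screen on constraints: cost ≤ 21 $/kg; k ≥ 4.35 W/(m·K). Survivors: material V, material B, material J.
In SI units:
  material V: σ_y = 211.0 MPa, ρ = 7878 kg/m³
  material B: σ_y = 276.0 MPa, ρ = 1810 kg/m³
  material J: σ_y = 173.0 MPa, ρ = 8960 kg/m³
  material B: M = 9.18×10⁻³
  material V: M = 1.84×10⁻³
  material J: M = 1.47×10⁻³
Material B ranks first.

material B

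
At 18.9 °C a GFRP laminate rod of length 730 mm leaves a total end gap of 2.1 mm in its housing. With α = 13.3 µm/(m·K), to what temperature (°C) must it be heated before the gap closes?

235 °C

α·L₀·ΔT = 2.1 mm ⇒ ΔT = 2.1 / (13.3×10⁻⁶ × 730.0) = 216.3 K.
T = 18.9 + 216.3 = 235.2 °C.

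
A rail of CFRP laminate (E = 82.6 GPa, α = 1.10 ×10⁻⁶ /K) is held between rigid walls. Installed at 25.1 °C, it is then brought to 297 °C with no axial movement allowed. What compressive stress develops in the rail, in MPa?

ΔT = 271.9 K. Constrained thermal stress σ = E·α·ΔT = 82.60×10³ MPa × 1.10×10⁻⁶ × 271.9 = 24.7 MPa (compressive).

24.7 MPa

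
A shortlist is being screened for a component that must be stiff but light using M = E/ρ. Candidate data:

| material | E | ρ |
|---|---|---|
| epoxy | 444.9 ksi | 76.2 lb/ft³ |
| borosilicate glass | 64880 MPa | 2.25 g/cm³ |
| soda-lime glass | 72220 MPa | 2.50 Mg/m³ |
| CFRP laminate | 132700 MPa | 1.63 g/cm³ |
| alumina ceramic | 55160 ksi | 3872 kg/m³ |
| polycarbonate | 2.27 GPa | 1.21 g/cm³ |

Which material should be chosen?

alumina ceramic

Convert each candidate to consistent units, then evaluate M:
  epoxy: E = 3.067 GPa, ρ = 1221 kg/m³
  borosilicate glass: E = 64.88 GPa, ρ = 2250 kg/m³
  soda-lime glass: E = 72.22 GPa, ρ = 2500 kg/m³
  CFRP laminate: E = 132.7 GPa, ρ = 1630 kg/m³
  alumina ceramic: E = 380.3 GPa, ρ = 3872 kg/m³
  polycarbonate: E = 2.270 GPa, ρ = 1210 kg/m³
  alumina ceramic: M = 98.2 MN·m/kg
  CFRP laminate: M = 81.4 MN·m/kg
  soda-lime glass: M = 28.9 MN·m/kg
  borosilicate glass: M = 28.8 MN·m/kg
  epoxy: M = 2.51 MN·m/kg
  polycarbonate: M = 1.88 MN·m/kg
Alumina ceramic has the largest M.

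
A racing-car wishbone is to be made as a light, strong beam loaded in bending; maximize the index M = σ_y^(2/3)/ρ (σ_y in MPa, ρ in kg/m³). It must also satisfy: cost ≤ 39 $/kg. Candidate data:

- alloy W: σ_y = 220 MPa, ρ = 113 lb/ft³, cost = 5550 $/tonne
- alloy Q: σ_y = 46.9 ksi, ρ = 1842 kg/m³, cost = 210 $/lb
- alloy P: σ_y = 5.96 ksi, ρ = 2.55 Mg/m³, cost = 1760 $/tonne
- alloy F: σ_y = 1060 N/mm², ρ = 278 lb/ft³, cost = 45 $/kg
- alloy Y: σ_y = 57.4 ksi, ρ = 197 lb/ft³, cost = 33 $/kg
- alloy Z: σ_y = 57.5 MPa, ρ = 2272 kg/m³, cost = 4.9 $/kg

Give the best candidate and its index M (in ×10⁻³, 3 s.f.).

Screen on constraints: cost ≤ 39 $/kg. Survivors: alloy W, alloy P, alloy Y, alloy Z.
Convert each candidate to consistent units, then evaluate M:
  alloy W: σ_y = 220.0 MPa, ρ = 1810 kg/m³
  alloy P: σ_y = 41.09 MPa, ρ = 2550 kg/m³
  alloy Y: σ_y = 395.8 MPa, ρ = 3156 kg/m³
  alloy Z: σ_y = 57.50 MPa, ρ = 2272 kg/m³
  alloy W: M = 20.1×10⁻³
  alloy Y: M = 17.1×10⁻³
  alloy Z: M = 6.56×10⁻³
  alloy P: M = 4.67×10⁻³
Alloy W has the largest M.

alloy W, M = 20.1×10⁻³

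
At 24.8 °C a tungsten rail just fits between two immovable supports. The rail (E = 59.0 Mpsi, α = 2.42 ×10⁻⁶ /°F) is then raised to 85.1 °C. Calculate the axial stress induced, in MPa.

107 MPa

E = 59.0 Mpsi = 406.8 GPa.
α = 2.42×10⁻⁶/°F × 9/5 = 4.36×10⁻⁶/K.
ΔT = 60.30 K. Constrained thermal stress σ = E·α·ΔT = 406.8×10³ MPa × 4.36×10⁻⁶ × 60.30 = 107 MPa (compressive).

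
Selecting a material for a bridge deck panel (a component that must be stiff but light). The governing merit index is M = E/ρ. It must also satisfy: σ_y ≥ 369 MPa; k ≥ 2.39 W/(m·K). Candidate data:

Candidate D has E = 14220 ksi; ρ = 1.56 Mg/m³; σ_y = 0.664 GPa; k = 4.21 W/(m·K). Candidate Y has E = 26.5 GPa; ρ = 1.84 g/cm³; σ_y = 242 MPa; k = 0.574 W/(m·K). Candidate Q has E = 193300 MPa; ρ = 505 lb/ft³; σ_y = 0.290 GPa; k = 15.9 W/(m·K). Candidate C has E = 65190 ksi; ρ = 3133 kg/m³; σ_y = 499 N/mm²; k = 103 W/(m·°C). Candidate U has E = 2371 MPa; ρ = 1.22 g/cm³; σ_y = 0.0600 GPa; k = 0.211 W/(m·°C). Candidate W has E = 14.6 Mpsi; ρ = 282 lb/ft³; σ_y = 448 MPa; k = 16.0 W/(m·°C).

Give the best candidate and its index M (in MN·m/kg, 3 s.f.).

Screen on constraints: σ_y ≥ 369 MPa; k ≥ 2.39 W/(m·K). Survivors: candidate D, candidate C, candidate W.
Convert each candidate to consistent units, then evaluate M:
  candidate D: E = 98.04 GPa, ρ = 1560 kg/m³
  candidate C: E = 449.5 GPa, ρ = 3133 kg/m³
  candidate W: E = 100.7 GPa, ρ = 4517 kg/m³
  candidate C: M = 143 MN·m/kg
  candidate D: M = 62.8 MN·m/kg
  candidate W: M = 22.3 MN·m/kg
The maximum is for candidate C.

candidate C, M = 143 MN·m/kg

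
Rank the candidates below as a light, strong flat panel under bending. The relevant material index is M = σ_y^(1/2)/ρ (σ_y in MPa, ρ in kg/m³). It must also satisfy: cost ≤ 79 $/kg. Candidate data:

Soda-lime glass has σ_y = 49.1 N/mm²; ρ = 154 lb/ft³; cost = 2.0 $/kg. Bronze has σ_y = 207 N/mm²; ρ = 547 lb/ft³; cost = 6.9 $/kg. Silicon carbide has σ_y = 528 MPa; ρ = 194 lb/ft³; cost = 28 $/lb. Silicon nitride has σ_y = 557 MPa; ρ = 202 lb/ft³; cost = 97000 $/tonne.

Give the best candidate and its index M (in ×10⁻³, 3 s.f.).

silicon carbide, M = 7.39×10⁻³

Screen on constraints: cost ≤ 79 $/kg. Survivors: soda-lime glass, bronze, silicon carbide.
Normalizing units and computing the index:
  soda-lime glass: σ_y = 49.10 MPa, ρ = 2467 kg/m³
  bronze: σ_y = 207.0 MPa, ρ = 8762 kg/m³
  silicon carbide: σ_y = 528.0 MPa, ρ = 3108 kg/m³
  silicon carbide: M = 7.39×10⁻³
  soda-lime glass: M = 2.84×10⁻³
  bronze: M = 1.64×10⁻³
Silicon carbide ranks first.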